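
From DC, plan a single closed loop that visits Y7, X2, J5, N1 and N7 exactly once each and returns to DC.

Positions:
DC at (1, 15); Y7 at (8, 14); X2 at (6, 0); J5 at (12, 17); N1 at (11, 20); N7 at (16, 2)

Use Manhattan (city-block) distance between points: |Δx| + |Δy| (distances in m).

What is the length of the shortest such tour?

There are 60 distinct closed tours to check (reversals are equivalent).
DC → Y7 → X2 → J5 → N1 → N7 → DC: 8+16+23+4+23+28 = 102
DC → Y7 → X2 → J5 → N7 → N1 → DC: 8+16+23+19+23+15 = 104
DC → Y7 → X2 → N1 → J5 → N7 → DC: 8+16+25+4+19+28 = 100
DC → Y7 → X2 → N1 → N7 → J5 → DC: 8+16+25+23+19+13 = 104
DC → Y7 → X2 → N7 → J5 → N1 → DC: 8+16+12+19+4+15 = 74
DC → Y7 → X2 → N7 → N1 → J5 → DC: 8+16+12+23+4+13 = 76
DC → Y7 → J5 → X2 → N1 → N7 → DC: 8+7+23+25+23+28 = 114
DC → Y7 → J5 → X2 → N7 → N1 → DC: 8+7+23+12+23+15 = 88
DC → Y7 → J5 → N1 → X2 → N7 → DC: 8+7+4+25+12+28 = 84
DC → Y7 → J5 → N1 → N7 → X2 → DC: 8+7+4+23+12+20 = 74
DC → Y7 → J5 → N7 → X2 → N1 → DC: 8+7+19+12+25+15 = 86
DC → Y7 → J5 → N7 → N1 → X2 → DC: 8+7+19+23+25+20 = 102
DC → Y7 → N1 → X2 → J5 → N7 → DC: 8+9+25+23+19+28 = 112
DC → Y7 → N1 → X2 → N7 → J5 → DC: 8+9+25+12+19+13 = 86
… (46 more)
DC → Y7 → N1 → J5 → N7 → X2 → DC: 8+9+4+19+12+20 = 72  ← best
The minimum is 72.
One optimal route: DC → Y7 → N1 → J5 → N7 → X2 → DC (or its reverse).

Shortest round trip = 72 m.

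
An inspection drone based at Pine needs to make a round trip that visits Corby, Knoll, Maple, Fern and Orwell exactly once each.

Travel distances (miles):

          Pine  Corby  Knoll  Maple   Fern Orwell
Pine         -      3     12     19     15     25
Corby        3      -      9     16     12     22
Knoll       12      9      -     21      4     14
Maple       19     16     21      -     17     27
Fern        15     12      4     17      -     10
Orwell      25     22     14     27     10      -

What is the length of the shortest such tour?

Minimum total distance: 72 miles.

Pine → Corby → Knoll → Maple → Fern → Orwell → Pine: 3+9+21+17+10+25 = 85
Pine → Corby → Knoll → Maple → Orwell → Fern → Pine: 3+9+21+27+10+15 = 85
Pine → Corby → Knoll → Fern → Maple → Orwell → Pine: 3+9+4+17+27+25 = 85
Pine → Corby → Knoll → Fern → Orwell → Maple → Pine: 3+9+4+10+27+19 = 72
Pine → Corby → Knoll → Orwell → Maple → Fern → Pine: 3+9+14+27+17+15 = 85
Pine → Corby → Knoll → Orwell → Fern → Maple → Pine: 3+9+14+10+17+19 = 72
Pine → Corby → Maple → Knoll → Fern → Orwell → Pine: 3+16+21+4+10+25 = 79
Pine → Corby → Maple → Knoll → Orwell → Fern → Pine: 3+16+21+14+10+15 = 79
Pine → Corby → Maple → Fern → Knoll → Orwell → Pine: 3+16+17+4+14+25 = 79
Pine → Corby → Maple → Fern → Orwell → Knoll → Pine: 3+16+17+10+14+12 = 72
Pine → Corby → Maple → Orwell → Knoll → Fern → Pine: 3+16+27+14+4+15 = 79
Pine → Corby → Maple → Orwell → Fern → Knoll → Pine: 3+16+27+10+4+12 = 72
Pine → Corby → Fern → Knoll → Maple → Orwell → Pine: 3+12+4+21+27+25 = 92
Pine → Corby → Fern → Knoll → Orwell → Maple → Pine: 3+12+4+14+27+19 = 79
… (46 more)
The minimum is 72.
One optimal route: Pine → Corby → Knoll → Fern → Orwell → Maple → Pine (or its reverse).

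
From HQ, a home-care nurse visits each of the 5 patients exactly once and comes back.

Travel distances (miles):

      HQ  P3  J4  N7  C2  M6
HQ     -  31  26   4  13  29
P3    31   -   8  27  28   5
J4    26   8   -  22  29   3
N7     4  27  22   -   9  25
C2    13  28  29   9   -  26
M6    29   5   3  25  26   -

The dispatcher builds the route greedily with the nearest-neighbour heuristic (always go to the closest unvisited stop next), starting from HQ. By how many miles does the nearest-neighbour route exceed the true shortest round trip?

From HQ: N7=4, C2=13, J4=26, M6=29, P3=31 → choose N7 (4).
From N7: C2=9, J4=22, M6=25, P3=27 → choose C2 (9).
From C2: M6=26, P3=28, J4=29 → choose M6 (26).
From M6: J4=3, P3=5 → choose J4 (3).
From J4: P3=8 → choose P3 (8).
NN route HQ → N7 → C2 → M6 → J4 → P3 → HQ costs 81.
Optimal: HQ → J4 → M6 → P3 → C2 → N7 → HQ costs 75 (by enumerating all 60 distinct tours).
Excess = 81 − 75 = 6.

The nearest-neighbour route is 6 miles longer than optimal.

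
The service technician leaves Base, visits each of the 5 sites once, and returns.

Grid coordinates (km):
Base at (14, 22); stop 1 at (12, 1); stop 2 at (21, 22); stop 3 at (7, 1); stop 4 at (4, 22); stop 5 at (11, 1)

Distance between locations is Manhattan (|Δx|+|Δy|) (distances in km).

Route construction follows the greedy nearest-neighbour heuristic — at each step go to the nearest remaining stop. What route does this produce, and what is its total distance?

Total distance 76 km via the nearest-neighbour route Base → stop 2 → stop 4 → stop 3 → stop 5 → stop 1 → Base.

Base → [stop 2:7 / stop 4:10 / stop 1:23 / stop 5:24 / stop 3:28] → stop 2 (7)
stop 2 → [stop 4:17 / stop 1:30 / stop 5:31 / stop 3:35] → stop 4 (17)
stop 4 → [stop 3:24 / stop 5:28 / stop 1:29] → stop 3 (24)
stop 3 → [stop 5:4 / stop 1:5] → stop 5 (4)
stop 5 → [stop 1:1] → stop 1 (1)
Return stop 1→Base: 23.
Total = 7 + 17 + 24 + 4 + 1 + 23 = 76.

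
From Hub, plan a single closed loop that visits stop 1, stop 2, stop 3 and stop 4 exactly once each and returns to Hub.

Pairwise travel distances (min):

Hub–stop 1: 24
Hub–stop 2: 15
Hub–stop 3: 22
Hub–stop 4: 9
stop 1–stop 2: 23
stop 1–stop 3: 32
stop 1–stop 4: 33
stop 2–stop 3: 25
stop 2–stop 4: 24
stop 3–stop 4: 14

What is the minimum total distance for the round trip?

There are 12 distinct closed tours to check (reversals are equivalent).
Hub → stop 1 → stop 2 → stop 3 → stop 4 → Hub: 24+23+25+14+9 = 95
Hub → stop 1 → stop 2 → stop 4 → stop 3 → Hub: 24+23+24+14+22 = 107
Hub → stop 1 → stop 3 → stop 2 → stop 4 → Hub: 24+32+25+24+9 = 114
Hub → stop 1 → stop 3 → stop 4 → stop 2 → Hub: 24+32+14+24+15 = 109
Hub → stop 1 → stop 4 → stop 2 → stop 3 → Hub: 24+33+24+25+22 = 128
Hub → stop 1 → stop 4 → stop 3 → stop 2 → Hub: 24+33+14+25+15 = 111
Hub → stop 2 → stop 1 → stop 3 → stop 4 → Hub: 15+23+32+14+9 = 93
Hub → stop 2 → stop 1 → stop 4 → stop 3 → Hub: 15+23+33+14+22 = 107
Hub → stop 2 → stop 3 → stop 1 → stop 4 → Hub: 15+25+32+33+9 = 114
Hub → stop 2 → stop 4 → stop 1 → stop 3 → Hub: 15+24+33+32+22 = 126
Hub → stop 3 → stop 1 → stop 2 → stop 4 → Hub: 22+32+23+24+9 = 110
Hub → stop 3 → stop 2 → stop 1 → stop 4 → Hub: 22+25+23+33+9 = 112
The minimum is 93.
One optimal route: Hub → stop 2 → stop 1 → stop 3 → stop 4 → Hub (or its reverse).

93 min — the shortest possible round trip.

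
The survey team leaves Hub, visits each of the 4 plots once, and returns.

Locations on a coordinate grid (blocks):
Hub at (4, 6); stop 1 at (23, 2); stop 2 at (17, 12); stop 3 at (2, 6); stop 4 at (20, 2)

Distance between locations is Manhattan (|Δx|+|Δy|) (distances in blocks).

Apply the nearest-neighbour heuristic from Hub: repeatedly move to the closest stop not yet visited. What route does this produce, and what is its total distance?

Total distance 62 blocks via the nearest-neighbour route Hub → stop 3 → stop 2 → stop 4 → stop 1 → Hub.

At Hub the remaining stops are stop 3 2, stop 2 19, stop 4 20, stop 1 23; go to stop 3.
At stop 3 the remaining stops are stop 2 21, stop 4 22, stop 1 25; go to stop 2.
At stop 2 the remaining stops are stop 4 13, stop 1 16; go to stop 4.
At stop 4 the remaining stops are stop 1 3; go to stop 1.
Return stop 1→Hub: 23.
Total = 2 + 21 + 13 + 3 + 23 = 62.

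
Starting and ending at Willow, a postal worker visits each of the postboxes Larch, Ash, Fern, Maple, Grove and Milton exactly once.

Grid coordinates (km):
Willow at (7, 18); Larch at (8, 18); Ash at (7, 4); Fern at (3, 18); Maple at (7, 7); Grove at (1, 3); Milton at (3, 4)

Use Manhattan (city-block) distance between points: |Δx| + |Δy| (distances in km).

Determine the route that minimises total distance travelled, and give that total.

44 km — the shortest possible round trip.

With 6 stops there are 6!/2 = 360 distinct round trips (a route and its reverse cost the same).
Willow - Larch - Ash - Fern - Maple - Grove - Milton - Willow: 1+15+18+15+10+3+18 = 80
Willow - Larch - Ash - Fern - Maple - Milton - Grove - Willow: 1+15+18+15+7+3+21 = 80
Willow - Larch - Ash - Fern - Grove - Maple - Milton - Willow: 1+15+18+17+10+7+18 = 86
Willow - Larch - Ash - Fern - Grove - Milton - Maple - Willow: 1+15+18+17+3+7+11 = 72
Willow - Larch - Ash - Fern - Milton - Maple - Grove - Willow: 1+15+18+14+7+10+21 = 86
Willow - Larch - Ash - Fern - Milton - Grove - Maple - Willow: 1+15+18+14+3+10+11 = 72
Willow - Larch - Ash - Maple - Fern - Grove - Milton - Willow: 1+15+3+15+17+3+18 = 72
Willow - Larch - Ash - Maple - Fern - Milton - Grove - Willow: 1+15+3+15+14+3+21 = 72
… (352 more)
Willow - Larch - Fern - Grove - Milton - Ash - Maple - Willow: 1+5+17+3+4+3+11 = 44  ← best
The minimum is 44.
One optimal route: Willow → Larch → Fern → Grove → Milton → Ash → Maple → Willow (or its reverse).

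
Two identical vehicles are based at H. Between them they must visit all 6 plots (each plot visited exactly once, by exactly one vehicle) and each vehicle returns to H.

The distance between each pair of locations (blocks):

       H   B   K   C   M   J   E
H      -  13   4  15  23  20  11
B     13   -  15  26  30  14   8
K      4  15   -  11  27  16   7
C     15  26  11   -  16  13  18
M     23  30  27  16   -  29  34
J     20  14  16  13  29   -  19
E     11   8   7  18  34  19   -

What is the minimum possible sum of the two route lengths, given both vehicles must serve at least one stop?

Try each way of splitting the stops between the two vehicles (each non-empty) and, for each split, find the best tour for each vehicle:
  {B} + {K, C, M, J, E}: 26 + 82 = 108
  {K} + {B, C, M, J, E}: 8 + 85 = 93
  {B, K} + {C, M, J, E}: 32 + 82 = 114
  {C} + {B, K, M, J, E}: 30 + 85 = 115
  {B, C} + {K, M, J, E}: 54 + 82 = 136
  {K, C} + {B, M, J, E}: 30 + 85 = 115
  … (31 splits in total)
Best: vehicle 1 H → K → H = 8; vehicle 2 H → M → C → J → B → E → H = 85; combined 93.

Minimum combined distance: 93 blocks.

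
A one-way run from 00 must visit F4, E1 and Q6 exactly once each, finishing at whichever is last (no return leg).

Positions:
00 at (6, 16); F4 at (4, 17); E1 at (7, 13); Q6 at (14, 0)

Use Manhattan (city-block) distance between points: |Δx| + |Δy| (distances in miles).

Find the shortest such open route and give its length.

There are 3! = 6 possible orderings.
00→F4→E1→Q6: 3+7+20 = 30
00→F4→Q6→E1: 3+27+20 = 50
00→E1→F4→Q6: 4+7+27 = 38
00→E1→Q6→F4: 4+20+27 = 51
00→Q6→F4→E1: 24+27+7 = 58
00→Q6→E1→F4: 24+20+7 = 51
The minimum is 30.
One shortest path: 00 → F4 → E1 → Q6.

Shortest open route: 30 miles.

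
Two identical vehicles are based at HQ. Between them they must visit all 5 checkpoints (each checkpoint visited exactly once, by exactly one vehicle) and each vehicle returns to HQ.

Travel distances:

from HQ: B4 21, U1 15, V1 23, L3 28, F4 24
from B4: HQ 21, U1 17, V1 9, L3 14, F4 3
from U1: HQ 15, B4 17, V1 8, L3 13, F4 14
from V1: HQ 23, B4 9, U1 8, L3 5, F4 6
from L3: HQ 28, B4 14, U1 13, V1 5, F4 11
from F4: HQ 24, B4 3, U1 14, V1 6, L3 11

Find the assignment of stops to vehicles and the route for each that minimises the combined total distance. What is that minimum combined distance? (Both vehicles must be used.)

Minimum combined distance: 93.

There are 2^4 − 1 = 15 ways to divide the 5 stops into two non-empty groups. For each, the best each vehicle can do is its own shortest tour through its group:
  {B4} + {U1, V1, L3, F4}: 42 + 63 = 105
  {U1} + {B4, V1, L3, F4}: 30 + 63 = 93
  {B4, U1} + {V1, L3, F4}: 53 + 63 = 116
  {V1} + {B4, U1, L3, F4}: 46 + 63 = 109
  {B4, V1} + {U1, L3, F4}: 53 + 63 = 116
  {U1, V1} + {B4, L3, F4}: 46 + 63 = 109
  … (15 splits in total)
Best: vehicle 1 HQ → U1 → HQ = 30; vehicle 2 HQ → B4 → F4 → V1 → L3 → HQ = 63; combined 93.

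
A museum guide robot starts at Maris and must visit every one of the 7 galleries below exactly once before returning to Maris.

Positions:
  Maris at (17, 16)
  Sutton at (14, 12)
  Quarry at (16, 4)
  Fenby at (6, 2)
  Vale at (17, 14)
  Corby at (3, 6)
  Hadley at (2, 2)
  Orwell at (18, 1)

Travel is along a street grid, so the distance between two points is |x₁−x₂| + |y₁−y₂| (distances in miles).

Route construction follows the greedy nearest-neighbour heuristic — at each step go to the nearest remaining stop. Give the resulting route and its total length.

Total distance 68 miles via the nearest-neighbour route Maris → Vale → Sutton → Quarry → Orwell → Fenby → Hadley → Corby → Maris.

From Maris: distances to unvisited — Vale=2, Sutton=7, Quarry=13, Orwell=16, Corby=24, Fenby=25, Hadley=29. Nearest is Vale (2).
From Vale: distances to unvisited — Sutton=5, Quarry=11, Orwell=14, Corby=22, Fenby=23, Hadley=27. Nearest is Sutton (5).
From Sutton: distances to unvisited — Quarry=10, Orwell=15, Corby=17, Fenby=18, Hadley=22. Nearest is Quarry (10).
From Quarry: distances to unvisited — Orwell=5, Fenby=12, Corby=15, Hadley=16. Nearest is Orwell (5).
From Orwell: distances to unvisited — Fenby=13, Hadley=17, Corby=20. Nearest is Fenby (13).
From Fenby: distances to unvisited — Hadley=4, Corby=7. Nearest is Hadley (4).
From Hadley: distances to unvisited — Corby=5. Nearest is Corby (5).
Return Corby→Maris: 24.
Total = 2 + 5 + 10 + 5 + 13 + 4 + 5 + 24 = 68.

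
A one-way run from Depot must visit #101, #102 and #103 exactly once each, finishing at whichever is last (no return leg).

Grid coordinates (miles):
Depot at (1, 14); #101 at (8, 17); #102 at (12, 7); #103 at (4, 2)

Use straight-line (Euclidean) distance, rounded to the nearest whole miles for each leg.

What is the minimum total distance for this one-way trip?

There are 3! = 6 possible orderings.
Depot → #101 → #102 → #103: 8+11+9 = 28
Depot → #101 → #103 → #102: 8+16+9 = 33
Depot → #102 → #101 → #103: 13+11+16 = 40
Depot → #102 → #103 → #101: 13+9+16 = 38
Depot → #103 → #101 → #102: 12+16+11 = 39
Depot → #103 → #102 → #101: 12+9+11 = 32
The minimum is 28.
One shortest path: Depot → #101 → #102 → #103.

Minimum one-way distance = 28 miles.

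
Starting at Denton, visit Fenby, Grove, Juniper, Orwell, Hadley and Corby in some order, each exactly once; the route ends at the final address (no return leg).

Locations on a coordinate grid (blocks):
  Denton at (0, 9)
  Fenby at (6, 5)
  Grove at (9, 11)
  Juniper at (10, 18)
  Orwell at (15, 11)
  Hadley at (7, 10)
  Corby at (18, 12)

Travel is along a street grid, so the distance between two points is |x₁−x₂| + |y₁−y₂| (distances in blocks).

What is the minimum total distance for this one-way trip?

There are 6! = 720 possible orderings.
Denton→Fenby→Grove→Juniper→Orwell→Hadley→Corby: 10+9+8+12+9+13 = 61
Denton→Fenby→Grove→Juniper→Orwell→Corby→Hadley: 10+9+8+12+4+13 = 56
Denton→Fenby→Grove→Juniper→Hadley→Orwell→Corby: 10+9+8+11+9+4 = 51
Denton→Fenby→Grove→Juniper→Hadley→Corby→Orwell: 10+9+8+11+13+4 = 55
Denton→Fenby→Grove→Juniper→Corby→Orwell→Hadley: 10+9+8+14+4+9 = 54
Denton→Fenby→Grove→Juniper→Corby→Hadley→Orwell: 10+9+8+14+13+9 = 63
Denton→Fenby→Grove→Orwell→Juniper→Hadley→Corby: 10+9+6+12+11+13 = 61
Denton→Fenby→Grove→Orwell→Juniper→Corby→Hadley: 10+9+6+12+14+13 = 64
… (712 more)
Denton→Fenby→Hadley→Grove→Juniper→Orwell→Corby: 10+6+3+8+12+4 = 43  ← best
The minimum is 43.
One shortest path: Denton → Fenby → Hadley → Grove → Juniper → Orwell → Corby.

43 blocks — the minimum one-way total.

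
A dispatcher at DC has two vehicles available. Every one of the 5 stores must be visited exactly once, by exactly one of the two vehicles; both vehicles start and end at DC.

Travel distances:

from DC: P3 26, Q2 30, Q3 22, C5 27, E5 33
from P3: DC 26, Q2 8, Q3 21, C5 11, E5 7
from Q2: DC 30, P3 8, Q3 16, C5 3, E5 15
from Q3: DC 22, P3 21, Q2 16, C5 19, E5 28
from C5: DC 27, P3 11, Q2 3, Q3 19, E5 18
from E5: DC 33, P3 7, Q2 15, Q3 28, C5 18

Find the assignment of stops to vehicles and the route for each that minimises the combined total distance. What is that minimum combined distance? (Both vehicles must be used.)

Check every non-empty split of the stops between the two vehicles; for each half take its own optimal tour:
  {P3} + {Q2, Q3, C5, E5}: 52 + 92 = 144
  {Q2} + {P3, Q3, C5, E5}: 60 + 92 = 152
  {P3, Q2} + {Q3, C5, E5}: 64 + 92 = 156
  {Q3} + {P3, Q2, C5, E5}: 44 + 78 = 122
  {P3, Q3} + {Q2, C5, E5}: 69 + 78 = 147
  {Q2, Q3} + {P3, C5, E5}: 68 + 78 = 146
  … (15 splits in total)
Best: vehicle 1 DC → Q3 → DC = 44; vehicle 2 DC → P3 → E5 → Q2 → C5 → DC = 78; combined 122.

122 — the smallest possible combined total.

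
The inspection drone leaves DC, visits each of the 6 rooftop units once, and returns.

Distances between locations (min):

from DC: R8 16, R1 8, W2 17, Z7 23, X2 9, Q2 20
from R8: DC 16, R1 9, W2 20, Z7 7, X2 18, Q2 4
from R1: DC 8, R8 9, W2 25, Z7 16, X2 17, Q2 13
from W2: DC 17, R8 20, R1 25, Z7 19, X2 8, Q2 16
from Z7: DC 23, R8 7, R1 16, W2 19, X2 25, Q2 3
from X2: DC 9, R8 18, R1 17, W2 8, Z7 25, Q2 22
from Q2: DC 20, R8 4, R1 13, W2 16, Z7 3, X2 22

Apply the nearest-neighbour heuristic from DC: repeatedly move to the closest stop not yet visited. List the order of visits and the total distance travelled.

Total distance 60 min via the nearest-neighbour route DC → R1 → R8 → Q2 → Z7 → W2 → X2 → DC.

DC → [R1:8 / X2:9 / R8:16 / W2:17 / Q2:20 / Z7:23] → R1 (8)
R1 → [R8:9 / Q2:13 / Z7:16 / X2:17 / W2:25] → R8 (9)
R8 → [Q2:4 / Z7:7 / X2:18 / W2:20] → Q2 (4)
Q2 → [Z7:3 / W2:16 / X2:22] → Z7 (3)
Z7 → [W2:19 / X2:25] → W2 (19)
W2 → [X2:8] → X2 (8)
Return X2→DC: 9.
Total = 8 + 9 + 4 + 3 + 19 + 8 + 9 = 60.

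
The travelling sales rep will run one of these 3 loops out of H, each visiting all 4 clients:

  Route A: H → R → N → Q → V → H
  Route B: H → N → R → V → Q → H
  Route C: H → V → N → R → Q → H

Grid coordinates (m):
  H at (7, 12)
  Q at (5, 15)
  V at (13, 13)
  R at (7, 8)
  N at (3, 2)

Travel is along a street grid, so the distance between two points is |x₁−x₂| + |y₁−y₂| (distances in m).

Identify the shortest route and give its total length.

Route A: 4 + 10 + 15 + 10 + 7 = 46
Route B: 14 + 10 + 11 + 10 + 5 = 50
Route C: 7 + 21 + 10 + 9 + 5 = 52

46 m — Route A is the shortest.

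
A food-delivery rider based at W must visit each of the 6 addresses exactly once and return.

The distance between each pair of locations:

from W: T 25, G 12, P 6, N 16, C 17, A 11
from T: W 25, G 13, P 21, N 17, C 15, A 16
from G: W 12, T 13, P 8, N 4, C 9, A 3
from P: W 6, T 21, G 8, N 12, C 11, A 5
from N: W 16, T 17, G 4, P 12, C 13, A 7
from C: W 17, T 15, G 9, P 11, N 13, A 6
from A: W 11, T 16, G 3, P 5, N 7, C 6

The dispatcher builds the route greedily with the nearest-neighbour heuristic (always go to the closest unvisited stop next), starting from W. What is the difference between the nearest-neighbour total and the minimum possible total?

From W: P=6, A=11, G=12, N=16, C=17, T=25 → choose P (6).
From P: A=5, G=8, C=11, N=12, T=21 → choose A (5).
From A: G=3, C=6, N=7, T=16 → choose G (3).
From G: N=4, C=9, T=13 → choose N (4).
From N: C=13, T=17 → choose C (13).
From C: T=15 → choose T (15).
NN route W → P → A → G → N → C → T → W costs 71.
Optimal: W → G → N → T → C → A → P → W costs 65 (by enumerating all 360 distinct tours).
Excess = 71 − 65 = 6.

Excess over optimum: 6.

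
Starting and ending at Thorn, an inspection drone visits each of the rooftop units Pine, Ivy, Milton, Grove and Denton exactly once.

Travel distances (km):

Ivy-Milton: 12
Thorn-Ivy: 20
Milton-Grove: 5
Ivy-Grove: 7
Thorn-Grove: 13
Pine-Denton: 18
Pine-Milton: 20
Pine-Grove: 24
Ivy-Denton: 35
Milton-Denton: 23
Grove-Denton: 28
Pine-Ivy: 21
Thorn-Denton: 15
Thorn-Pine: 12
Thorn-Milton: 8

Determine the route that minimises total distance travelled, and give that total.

There are 60 distinct closed tours to check (reversals are equivalent).
Thorn→Pine→Ivy→Milton→Grove→Denton→Thorn: 12+21+12+5+28+15 = 93
Thorn→Pine→Ivy→Milton→Denton→Grove→Thorn: 12+21+12+23+28+13 = 109
Thorn→Pine→Ivy→Grove→Milton→Denton→Thorn: 12+21+7+5+23+15 = 83
Thorn→Pine→Ivy→Grove→Denton→Milton→Thorn: 12+21+7+28+23+8 = 99
Thorn→Pine→Ivy→Denton→Milton→Grove→Thorn: 12+21+35+23+5+13 = 109
Thorn→Pine→Ivy→Denton→Grove→Milton→Thorn: 12+21+35+28+5+8 = 109
Thorn→Pine→Milton→Ivy→Grove→Denton→Thorn: 12+20+12+7+28+15 = 94
Thorn→Pine→Milton→Ivy→Denton→Grove→Thorn: 12+20+12+35+28+13 = 120
Thorn→Pine→Milton→Grove→Ivy→Denton→Thorn: 12+20+5+7+35+15 = 94
Thorn→Pine→Milton→Grove→Denton→Ivy→Thorn: 12+20+5+28+35+20 = 120
Thorn→Pine→Milton→Denton→Ivy→Grove→Thorn: 12+20+23+35+7+13 = 110
Thorn→Pine→Milton→Denton→Grove→Ivy→Thorn: 12+20+23+28+7+20 = 110
Thorn→Pine→Grove→Ivy→Milton→Denton→Thorn: 12+24+7+12+23+15 = 93
Thorn→Pine→Grove→Ivy→Denton→Milton→Thorn: 12+24+7+35+23+8 = 109
… (46 more)
Thorn→Milton→Grove→Ivy→Pine→Denton→Thorn: 8+5+7+21+18+15 = 74  ← best
The minimum is 74.
One optimal route: Thorn → Milton → Grove → Ivy → Pine → Denton → Thorn (or its reverse).

Minimum total distance: 74 km.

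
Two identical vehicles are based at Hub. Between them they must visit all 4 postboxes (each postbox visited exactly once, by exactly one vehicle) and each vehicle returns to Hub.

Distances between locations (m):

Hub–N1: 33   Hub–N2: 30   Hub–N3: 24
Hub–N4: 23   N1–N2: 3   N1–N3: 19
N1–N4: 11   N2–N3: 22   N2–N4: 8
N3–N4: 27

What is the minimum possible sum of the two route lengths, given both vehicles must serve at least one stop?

115 m — the smallest possible combined total.

Check every non-empty split of the stops between the two vehicles; for each half take its own optimal tour:
  {N1} + {N2, N3, N4}: 66 + 77 = 143
  {N2} + {N1, N3, N4}: 60 + 77 = 137
  {N1, N2} + {N3, N4}: 66 + 74 = 140
  {N3} + {N1, N2, N4}: 48 + 67 = 115
  {N1, N3} + {N2, N4}: 76 + 61 = 137
  {N2, N3} + {N1, N4}: 76 + 67 = 143
  … (7 splits in total)
Best: vehicle 1 Hub → N3 → Hub = 48; vehicle 2 Hub → N1 → N2 → N4 → Hub = 67; combined 115.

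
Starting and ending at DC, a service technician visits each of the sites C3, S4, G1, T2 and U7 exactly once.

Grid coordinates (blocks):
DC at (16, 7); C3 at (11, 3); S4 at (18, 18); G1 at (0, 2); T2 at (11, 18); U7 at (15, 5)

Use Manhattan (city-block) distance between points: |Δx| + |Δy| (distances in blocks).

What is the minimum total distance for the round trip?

With 5 stops there are 5!/2 = 60 distinct round trips (a route and its reverse cost the same).
DC - C3 - S4 - G1 - T2 - U7 - DC: 9+22+34+27+17+3 = 112
DC - C3 - S4 - G1 - U7 - T2 - DC: 9+22+34+18+17+16 = 116
DC - C3 - S4 - T2 - G1 - U7 - DC: 9+22+7+27+18+3 = 86
DC - C3 - S4 - T2 - U7 - G1 - DC: 9+22+7+17+18+21 = 94
DC - C3 - S4 - U7 - G1 - T2 - DC: 9+22+16+18+27+16 = 108
DC - C3 - S4 - U7 - T2 - G1 - DC: 9+22+16+17+27+21 = 112
DC - C3 - G1 - S4 - T2 - U7 - DC: 9+12+34+7+17+3 = 82
DC - C3 - G1 - S4 - U7 - T2 - DC: 9+12+34+16+17+16 = 104
DC - C3 - G1 - T2 - S4 - U7 - DC: 9+12+27+7+16+3 = 74
DC - C3 - G1 - T2 - U7 - S4 - DC: 9+12+27+17+16+13 = 94
DC - C3 - G1 - U7 - S4 - T2 - DC: 9+12+18+16+7+16 = 78
DC - C3 - G1 - U7 - T2 - S4 - DC: 9+12+18+17+7+13 = 76
DC - C3 - T2 - S4 - G1 - U7 - DC: 9+15+7+34+18+3 = 86
DC - C3 - T2 - S4 - U7 - G1 - DC: 9+15+7+16+18+21 = 86
… (46 more)
DC - S4 - T2 - C3 - G1 - U7 - DC: 13+7+15+12+18+3 = 68  ← best
The minimum is 68.
One optimal route: DC → S4 → T2 → C3 → G1 → U7 → DC (or its reverse).

Minimum total distance: 68 blocks.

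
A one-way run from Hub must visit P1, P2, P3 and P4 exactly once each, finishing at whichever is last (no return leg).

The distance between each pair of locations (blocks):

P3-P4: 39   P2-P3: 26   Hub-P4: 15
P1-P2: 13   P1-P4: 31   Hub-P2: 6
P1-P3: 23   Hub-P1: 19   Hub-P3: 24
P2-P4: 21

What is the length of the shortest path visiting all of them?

There are 4! = 24 possible orderings.
Hub→P1→P2→P3→P4: 19+13+26+39 = 97
Hub→P1→P2→P4→P3: 19+13+21+39 = 92
Hub→P1→P3→P2→P4: 19+23+26+21 = 89
Hub→P1→P3→P4→P2: 19+23+39+21 = 102
Hub→P1→P4→P2→P3: 19+31+21+26 = 97
Hub→P1→P4→P3→P2: 19+31+39+26 = 115
Hub→P2→P1→P3→P4: 6+13+23+39 = 81
Hub→P2→P1→P4→P3: 6+13+31+39 = 89
Hub→P2→P3→P1→P4: 6+26+23+31 = 86
Hub→P2→P3→P4→P1: 6+26+39+31 = 102
Hub→P2→P4→P1→P3: 6+21+31+23 = 81
Hub→P2→P4→P3→P1: 6+21+39+23 = 89
Hub→P3→P1→P2→P4: 24+23+13+21 = 81
Hub→P3→P1→P4→P2: 24+23+31+21 = 99
… (10 more)
Hub→P4→P2→P1→P3: 15+21+13+23 = 72  ← best
The minimum is 72.
One shortest path: Hub → P4 → P2 → P1 → P3.

Shortest open route: 72 blocks.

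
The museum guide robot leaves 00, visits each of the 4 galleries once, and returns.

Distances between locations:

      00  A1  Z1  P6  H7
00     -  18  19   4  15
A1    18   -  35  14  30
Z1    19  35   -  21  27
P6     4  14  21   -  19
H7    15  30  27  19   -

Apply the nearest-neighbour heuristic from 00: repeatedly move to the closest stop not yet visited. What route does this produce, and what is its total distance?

94 along 00 → P6 → A1 → H7 → Z1 → 00.

00 → [P6:4 / H7:15 / A1:18 / Z1:19] → P6 (4)
P6 → [A1:14 / H7:19 / Z1:21] → A1 (14)
A1 → [H7:30 / Z1:35] → H7 (30)
H7 → [Z1:27] → Z1 (27)
Return Z1→00: 19.
Total = 4 + 14 + 30 + 27 + 19 = 94.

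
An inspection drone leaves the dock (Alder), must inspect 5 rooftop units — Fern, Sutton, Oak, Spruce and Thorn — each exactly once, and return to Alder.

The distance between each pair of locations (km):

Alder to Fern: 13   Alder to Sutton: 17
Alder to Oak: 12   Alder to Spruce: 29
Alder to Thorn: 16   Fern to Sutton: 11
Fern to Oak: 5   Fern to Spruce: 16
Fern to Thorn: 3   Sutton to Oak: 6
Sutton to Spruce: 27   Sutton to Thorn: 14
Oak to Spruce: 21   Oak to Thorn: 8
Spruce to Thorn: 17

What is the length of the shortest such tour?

Minimum total distance: 77 km.

With 5 stops there are 5!/2 = 60 distinct round trips (a route and its reverse cost the same).
Alder-Fern-Sutton-Oak-Spruce-Thorn-Alder: 13+11+6+21+17+16 = 84
Alder-Fern-Sutton-Oak-Thorn-Spruce-Alder: 13+11+6+8+17+29 = 84
Alder-Fern-Sutton-Spruce-Oak-Thorn-Alder: 13+11+27+21+8+16 = 96
Alder-Fern-Sutton-Spruce-Thorn-Oak-Alder: 13+11+27+17+8+12 = 88
Alder-Fern-Sutton-Thorn-Oak-Spruce-Alder: 13+11+14+8+21+29 = 96
Alder-Fern-Sutton-Thorn-Spruce-Oak-Alder: 13+11+14+17+21+12 = 88
Alder-Fern-Oak-Sutton-Spruce-Thorn-Alder: 13+5+6+27+17+16 = 84
Alder-Fern-Oak-Sutton-Thorn-Spruce-Alder: 13+5+6+14+17+29 = 84
Alder-Fern-Oak-Spruce-Sutton-Thorn-Alder: 13+5+21+27+14+16 = 96
Alder-Fern-Oak-Spruce-Thorn-Sutton-Alder: 13+5+21+17+14+17 = 87
Alder-Fern-Oak-Thorn-Sutton-Spruce-Alder: 13+5+8+14+27+29 = 96
Alder-Fern-Oak-Thorn-Spruce-Sutton-Alder: 13+5+8+17+27+17 = 87
Alder-Fern-Spruce-Sutton-Oak-Thorn-Alder: 13+16+27+6+8+16 = 86
Alder-Fern-Spruce-Sutton-Thorn-Oak-Alder: 13+16+27+14+8+12 = 90
… (46 more)
Alder-Fern-Spruce-Thorn-Oak-Sutton-Alder: 13+16+17+8+6+17 = 77  ← best
The minimum is 77.
One optimal route: Alder → Fern → Spruce → Thorn → Oak → Sutton → Alder (or its reverse).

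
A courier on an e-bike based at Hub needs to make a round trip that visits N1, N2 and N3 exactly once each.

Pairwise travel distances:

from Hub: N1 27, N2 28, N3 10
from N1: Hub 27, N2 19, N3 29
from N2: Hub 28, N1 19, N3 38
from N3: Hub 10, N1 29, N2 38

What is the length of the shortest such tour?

With 3 stops there are 3!/2 = 3 distinct round trips (a route and its reverse cost the same).
Hub → N1 → N2 → N3 → Hub: 27+19+38+10 = 94
Hub → N1 → N3 → N2 → Hub: 27+29+38+28 = 122
Hub → N2 → N1 → N3 → Hub: 28+19+29+10 = 86
The minimum is 86.
One optimal route: Hub → N2 → N1 → N3 → Hub (or its reverse).

Shortest round trip = 86.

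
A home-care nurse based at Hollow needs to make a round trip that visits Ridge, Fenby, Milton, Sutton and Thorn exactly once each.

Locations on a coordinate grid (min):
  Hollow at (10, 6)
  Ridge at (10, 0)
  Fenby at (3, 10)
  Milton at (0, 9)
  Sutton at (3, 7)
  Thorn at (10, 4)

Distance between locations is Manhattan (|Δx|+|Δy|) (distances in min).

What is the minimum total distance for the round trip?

Shortest round trip = 40 min.

Hollow→Ridge→Fenby→Milton→Sutton→Thorn→Hollow: 6+17+4+5+10+2 = 44
Hollow→Ridge→Fenby→Milton→Thorn→Sutton→Hollow: 6+17+4+15+10+8 = 60
Hollow→Ridge→Fenby→Sutton→Milton→Thorn→Hollow: 6+17+3+5+15+2 = 48
Hollow→Ridge→Fenby→Sutton→Thorn→Milton→Hollow: 6+17+3+10+15+13 = 64
Hollow→Ridge→Fenby→Thorn→Milton→Sutton→Hollow: 6+17+13+15+5+8 = 64
Hollow→Ridge→Fenby→Thorn→Sutton→Milton→Hollow: 6+17+13+10+5+13 = 64
Hollow→Ridge→Milton→Fenby→Sutton→Thorn→Hollow: 6+19+4+3+10+2 = 44
Hollow→Ridge→Milton→Fenby→Thorn→Sutton→Hollow: 6+19+4+13+10+8 = 60
Hollow→Ridge→Milton→Sutton→Fenby→Thorn→Hollow: 6+19+5+3+13+2 = 48
Hollow→Ridge→Milton→Sutton→Thorn→Fenby→Hollow: 6+19+5+10+13+11 = 64
Hollow→Ridge→Milton→Thorn→Fenby→Sutton→Hollow: 6+19+15+13+3+8 = 64
Hollow→Ridge→Milton→Thorn→Sutton→Fenby→Hollow: 6+19+15+10+3+11 = 64
Hollow→Ridge→Sutton→Fenby→Milton→Thorn→Hollow: 6+14+3+4+15+2 = 44
Hollow→Ridge→Sutton→Fenby→Thorn→Milton→Hollow: 6+14+3+13+15+13 = 64
… (46 more)
Hollow→Ridge→Thorn→Fenby→Milton→Sutton→Hollow: 6+4+13+4+5+8 = 40  ← best
The minimum is 40.
One optimal route: Hollow → Ridge → Thorn → Fenby → Milton → Sutton → Hollow (or its reverse).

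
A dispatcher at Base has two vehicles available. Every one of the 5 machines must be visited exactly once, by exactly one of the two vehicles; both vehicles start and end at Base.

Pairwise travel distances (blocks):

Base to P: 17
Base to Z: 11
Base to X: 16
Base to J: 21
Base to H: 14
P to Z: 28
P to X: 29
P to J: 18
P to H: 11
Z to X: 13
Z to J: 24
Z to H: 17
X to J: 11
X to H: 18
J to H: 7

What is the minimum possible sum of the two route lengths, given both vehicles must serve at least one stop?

84 blocks — the smallest possible combined total.

Check every non-empty split of the stops between the two vehicles; for each half take its own optimal tour:
  {P} + {Z, X, J, H}: 34 + 56 = 90
  {Z} + {P, X, J, H}: 22 + 62 = 84
  {P, Z} + {X, J, H}: 56 + 48 = 104
  {X} + {P, Z, J, H}: 32 + 70 = 102
  {P, X} + {Z, J, H}: 62 + 56 = 118
  {Z, X} + {P, J, H}: 40 + 56 = 96
  … (15 splits in total)
Best: vehicle 1 Base → Z → Base = 22; vehicle 2 Base → P → H → J → X → Base = 62; combined 84.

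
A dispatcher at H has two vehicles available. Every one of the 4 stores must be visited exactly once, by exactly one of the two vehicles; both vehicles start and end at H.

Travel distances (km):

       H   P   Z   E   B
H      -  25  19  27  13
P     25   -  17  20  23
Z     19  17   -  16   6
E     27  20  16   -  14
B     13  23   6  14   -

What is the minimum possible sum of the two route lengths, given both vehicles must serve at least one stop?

106 km — the smallest possible combined total.

Try each way of splitting the stops between the two vehicles (each non-empty) and, for each split, find the best tour for each vehicle:
  {P} + {Z, E, B}: 50 + 62 = 112
  {Z} + {P, E, B}: 38 + 72 = 110
  {P, Z} + {E, B}: 61 + 54 = 115
  {E} + {P, Z, B}: 54 + 61 = 115
  {P, E} + {Z, B}: 72 + 38 = 110
  {Z, E} + {P, B}: 62 + 61 = 123
  … (7 splits in total)
  {P, Z, E} + {B}: 80 + 26 = 106  ← best
Best: vehicle 1 H → P → E → Z → H = 80; vehicle 2 H → B → H = 26; combined 106.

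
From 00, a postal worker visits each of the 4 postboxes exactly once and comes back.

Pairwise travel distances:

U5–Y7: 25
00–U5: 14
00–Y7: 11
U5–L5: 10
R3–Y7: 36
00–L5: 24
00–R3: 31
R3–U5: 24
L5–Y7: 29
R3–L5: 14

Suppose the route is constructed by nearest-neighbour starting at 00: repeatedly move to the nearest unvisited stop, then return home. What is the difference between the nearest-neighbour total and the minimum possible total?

6 longer than the optimal tour.

00: Y7=11, U5=14, L5=24, R3=31 ⇒ Y7
Y7: U5=25, L5=29, R3=36 ⇒ U5
U5: L5=10, R3=24 ⇒ L5
L5: R3=14 ⇒ R3
NN route 00 → Y7 → U5 → L5 → R3 → 00 costs 91.
Optimal: 00 → U5 → L5 → R3 → Y7 → 00 costs 85 (by enumerating all 12 distinct tours).
Excess = 91 − 85 = 6.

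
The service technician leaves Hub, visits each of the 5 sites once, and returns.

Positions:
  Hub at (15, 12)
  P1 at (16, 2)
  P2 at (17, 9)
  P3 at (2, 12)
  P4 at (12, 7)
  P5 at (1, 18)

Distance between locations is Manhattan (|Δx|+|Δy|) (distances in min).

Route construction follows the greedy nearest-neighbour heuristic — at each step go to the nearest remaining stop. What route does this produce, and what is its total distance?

72 min along Hub → P2 → P4 → P1 → P3 → P5 → Hub.

Hub → [P2:5 / P4:8 / P1:11 / P3:13 / P5:20] → P2 (5)
P2 → [P4:7 / P1:8 / P3:18 / P5:25] → P4 (7)
P4 → [P1:9 / P3:15 / P5:22] → P1 (9)
P1 → [P3:24 / P5:31] → P3 (24)
P3 → [P5:7] → P5 (7)
Return P5→Hub: 20.
Total = 5 + 7 + 9 + 24 + 7 + 20 = 72.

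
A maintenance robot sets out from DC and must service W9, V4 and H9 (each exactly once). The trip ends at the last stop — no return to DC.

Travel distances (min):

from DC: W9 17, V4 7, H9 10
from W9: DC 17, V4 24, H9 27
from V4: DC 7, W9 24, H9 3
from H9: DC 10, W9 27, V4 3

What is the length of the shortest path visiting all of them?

There are 3! = 6 possible orderings.
DC → W9 → V4 → H9: 17+24+3 = 44
DC → W9 → H9 → V4: 17+27+3 = 47
DC → V4 → W9 → H9: 7+24+27 = 58
DC → V4 → H9 → W9: 7+3+27 = 37
DC → H9 → W9 → V4: 10+27+24 = 61
DC → H9 → V4 → W9: 10+3+24 = 37
The minimum is 37.
One shortest path: DC → V4 → H9 → W9.

Shortest open route: 37 min.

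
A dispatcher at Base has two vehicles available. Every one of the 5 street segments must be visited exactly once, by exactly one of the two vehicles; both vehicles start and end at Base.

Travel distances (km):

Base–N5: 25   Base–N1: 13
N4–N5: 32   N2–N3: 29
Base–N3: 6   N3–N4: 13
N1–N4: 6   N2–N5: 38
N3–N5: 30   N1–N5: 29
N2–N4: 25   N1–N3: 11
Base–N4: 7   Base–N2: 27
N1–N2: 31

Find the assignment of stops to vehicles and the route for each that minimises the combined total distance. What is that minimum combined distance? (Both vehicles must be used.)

Minimum combined distance: 119 km.

Try each way of splitting the stops between the two vehicles (each non-empty) and, for each split, find the best tour for each vehicle:
  {N1} + {N2, N3, N4, N5}: 26 + 106 = 132
  {N2} + {N1, N3, N4, N5}: 54 + 78 = 132
  {N1, N2} + {N3, N4, N5}: 71 + 75 = 146
  {N3} + {N1, N2, N4, N5}: 12 + 107 = 119
  {N1, N3} + {N2, N4, N5}: 30 + 95 = 125
  {N2, N3} + {N1, N4, N5}: 62 + 67 = 129
  … (15 splits in total)
Best: vehicle 1 Base → N3 → Base = 12; vehicle 2 Base → N1 → N4 → N2 → N5 → Base = 107; combined 119.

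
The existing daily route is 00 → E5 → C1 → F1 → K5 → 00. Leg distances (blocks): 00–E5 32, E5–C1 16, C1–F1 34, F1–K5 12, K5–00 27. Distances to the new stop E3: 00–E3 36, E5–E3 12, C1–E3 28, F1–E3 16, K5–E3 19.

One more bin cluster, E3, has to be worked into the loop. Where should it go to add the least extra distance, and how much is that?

Insertion cost between consecutive stops i–j is d(i,E3) + d(E3,j) − d(i,j):
  between 00 and E5: 36 + 12 − 32 = 16
  between E5 and C1: 12 + 28 − 16 = 24
  between C1 and F1: 28 + 16 − 34 = 10
  between F1 and K5: 16 + 19 − 12 = 23
  between K5 and 00: 19 + 36 − 27 = 28
Cheapest insertion is between C1 and F1, adding 10.
New total = 121 + 10 = 131.

Minimum extra distance: 10 blocks, inserting E3 between C1 and F1.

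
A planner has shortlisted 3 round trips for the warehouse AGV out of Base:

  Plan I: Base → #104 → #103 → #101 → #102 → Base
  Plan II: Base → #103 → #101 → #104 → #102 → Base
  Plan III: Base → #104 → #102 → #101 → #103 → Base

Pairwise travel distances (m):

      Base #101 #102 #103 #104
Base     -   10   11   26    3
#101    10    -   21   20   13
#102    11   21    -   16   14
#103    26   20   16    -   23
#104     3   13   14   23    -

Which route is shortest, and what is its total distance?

Plan I: 3 + 23 + 20 + 21 + 11 = 78
Plan II: 26 + 20 + 13 + 14 + 11 = 84
Plan III: 3 + 14 + 21 + 20 + 26 = 84

Shortest is Plan I, total 78 m.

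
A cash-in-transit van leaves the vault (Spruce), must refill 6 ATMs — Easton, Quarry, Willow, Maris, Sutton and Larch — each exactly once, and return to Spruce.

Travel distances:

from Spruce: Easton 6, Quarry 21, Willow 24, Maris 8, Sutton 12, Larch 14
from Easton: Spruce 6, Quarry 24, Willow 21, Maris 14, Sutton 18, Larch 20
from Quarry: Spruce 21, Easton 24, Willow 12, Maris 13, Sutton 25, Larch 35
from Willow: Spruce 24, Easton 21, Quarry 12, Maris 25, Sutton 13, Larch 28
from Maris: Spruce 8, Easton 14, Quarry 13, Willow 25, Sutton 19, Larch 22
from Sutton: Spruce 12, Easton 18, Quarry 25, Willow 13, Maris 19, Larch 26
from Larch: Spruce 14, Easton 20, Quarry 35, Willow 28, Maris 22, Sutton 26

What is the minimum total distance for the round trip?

Spruce - Easton - Quarry - Willow - Maris - Sutton - Larch - Spruce: 6+24+12+25+19+26+14 = 126
Spruce - Easton - Quarry - Willow - Maris - Larch - Sutton - Spruce: 6+24+12+25+22+26+12 = 127
Spruce - Easton - Quarry - Willow - Sutton - Maris - Larch - Spruce: 6+24+12+13+19+22+14 = 110
Spruce - Easton - Quarry - Willow - Sutton - Larch - Maris - Spruce: 6+24+12+13+26+22+8 = 111
Spruce - Easton - Quarry - Willow - Larch - Maris - Sutton - Spruce: 6+24+12+28+22+19+12 = 123
Spruce - Easton - Quarry - Willow - Larch - Sutton - Maris - Spruce: 6+24+12+28+26+19+8 = 123
Spruce - Easton - Quarry - Maris - Willow - Sutton - Larch - Spruce: 6+24+13+25+13+26+14 = 121
Spruce - Easton - Quarry - Maris - Willow - Larch - Sutton - Spruce: 6+24+13+25+28+26+12 = 134
… (352 more)
Spruce - Easton - Maris - Quarry - Willow - Sutton - Larch - Spruce: 6+14+13+12+13+26+14 = 98  ← best
The minimum is 98.
One optimal route: Spruce → Easton → Maris → Quarry → Willow → Sutton → Larch → Spruce (or its reverse).

98 — the shortest possible round trip.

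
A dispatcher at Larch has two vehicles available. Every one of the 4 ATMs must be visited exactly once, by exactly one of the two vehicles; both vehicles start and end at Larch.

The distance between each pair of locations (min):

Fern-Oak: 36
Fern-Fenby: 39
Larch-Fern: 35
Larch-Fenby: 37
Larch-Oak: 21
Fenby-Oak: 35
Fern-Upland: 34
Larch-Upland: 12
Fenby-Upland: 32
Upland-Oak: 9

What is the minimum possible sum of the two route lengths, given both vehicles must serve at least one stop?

There are 2^3 − 1 = 7 ways to divide the 4 stops into two non-empty groups. For each, the best each vehicle can do is its own shortest tour through its group:
  {Fern} + {Fenby, Upland, Oak}: 70 + 93 = 163
  {Fenby} + {Fern, Upland, Oak}: 74 + 92 = 166
  {Fern, Fenby} + {Upland, Oak}: 111 + 42 = 153
  {Upland} + {Fern, Fenby, Oak}: 24 + 130 = 154
  {Fern, Upland} + {Fenby, Oak}: 81 + 93 = 174
  {Fenby, Upland} + {Fern, Oak}: 81 + 92 = 173
  … (7 splits in total)
Best: vehicle 1 Larch → Fern → Fenby → Larch = 111; vehicle 2 Larch → Upland → Oak → Larch = 42; combined 153.

Minimum combined distance: 153 min.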